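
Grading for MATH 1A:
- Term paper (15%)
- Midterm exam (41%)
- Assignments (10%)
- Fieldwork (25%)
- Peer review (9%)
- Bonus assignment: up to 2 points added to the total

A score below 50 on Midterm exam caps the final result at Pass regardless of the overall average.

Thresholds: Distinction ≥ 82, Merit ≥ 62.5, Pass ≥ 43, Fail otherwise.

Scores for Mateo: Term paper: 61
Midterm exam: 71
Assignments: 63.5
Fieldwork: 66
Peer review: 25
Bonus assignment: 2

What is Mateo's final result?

Merit

Midterm exam score 71 ≥ 50: minimum met.
Weighted total:
  Term paper 61 × 0.15 = 9.15
  Midterm exam 71 × 0.41 = 29.11
  Assignments 63.5 × 0.1 = 6.35
  Fieldwork 66 × 0.25 = 16.5
  Peer review 25 × 0.09 = 2.25
Sum = 63.36
Bonus assignment: 63.36 + 2 = 65.36
65.36 is ≥ 62.5 and < 82 → Merit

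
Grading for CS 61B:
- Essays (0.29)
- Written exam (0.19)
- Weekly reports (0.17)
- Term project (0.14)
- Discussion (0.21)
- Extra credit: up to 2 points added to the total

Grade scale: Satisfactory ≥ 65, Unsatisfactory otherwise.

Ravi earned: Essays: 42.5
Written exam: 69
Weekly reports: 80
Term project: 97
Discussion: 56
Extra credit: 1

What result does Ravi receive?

Satisfactory

Weighted total:
  Essays 42.5 × 0.29 = 12.325
  Written exam 69 × 0.19 = 13.11
  Weekly reports 80 × 0.17 = 13.6
  Term project 97 × 0.14 = 13.58
  Discussion 56 × 0.21 = 11.76
Sum = 64.375
Extra credit: 64.375 + 1 = 65.375
65.375 ≥ 65 → Satisfactory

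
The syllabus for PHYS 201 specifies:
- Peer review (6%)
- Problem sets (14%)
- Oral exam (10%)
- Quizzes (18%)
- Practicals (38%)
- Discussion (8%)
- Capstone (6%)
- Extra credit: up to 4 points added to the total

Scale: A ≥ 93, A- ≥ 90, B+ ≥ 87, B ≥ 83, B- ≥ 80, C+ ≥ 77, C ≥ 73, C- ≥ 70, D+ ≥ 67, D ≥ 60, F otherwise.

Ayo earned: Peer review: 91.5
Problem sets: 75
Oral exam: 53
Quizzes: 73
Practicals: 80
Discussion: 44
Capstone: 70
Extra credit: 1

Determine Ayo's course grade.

Weighted total:
  Peer review 91.5 × 0.06 = 5.49
  Problem sets 75 × 0.14 = 10.5
  Oral exam 53 × 0.1 = 5.3
  Quizzes 73 × 0.18 = 13.14
  Practicals 80 × 0.38 = 30.4
  Discussion 44 × 0.08 = 3.52
  Capstone 70 × 0.06 = 4.2
Sum = 72.55
Extra credit: 72.55 + 1 = 73.55
73.55 is ≥ 73 and < 77 → C

C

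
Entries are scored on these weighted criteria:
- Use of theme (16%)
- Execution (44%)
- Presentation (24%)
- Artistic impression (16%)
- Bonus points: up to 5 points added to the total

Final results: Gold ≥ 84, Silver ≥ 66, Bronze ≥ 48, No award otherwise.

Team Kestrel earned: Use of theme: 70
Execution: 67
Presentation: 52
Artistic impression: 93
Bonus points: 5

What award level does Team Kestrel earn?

Silver

Weighted total:
  Use of theme 70 × 0.16 = 11.2
  Execution 67 × 0.44 = 29.48
  Presentation 52 × 0.24 = 12.48
  Artistic impression 93 × 0.16 = 14.88
Sum = 68.04
Bonus points: 68.04 + 5 = 73.04
73.04 is ≥ 66 and < 84 → Silver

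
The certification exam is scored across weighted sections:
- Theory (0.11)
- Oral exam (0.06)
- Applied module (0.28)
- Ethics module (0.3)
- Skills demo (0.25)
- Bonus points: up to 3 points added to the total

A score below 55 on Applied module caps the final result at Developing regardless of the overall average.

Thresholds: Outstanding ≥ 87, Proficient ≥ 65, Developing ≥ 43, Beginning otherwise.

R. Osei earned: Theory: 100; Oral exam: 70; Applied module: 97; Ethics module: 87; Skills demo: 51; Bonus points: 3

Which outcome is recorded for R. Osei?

Applied module score 97 ≥ 55: minimum met.
Weighted total:
  Theory 100 × 0.11 = 11
  Oral exam 70 × 0.06 = 4.2
  Applied module 97 × 0.28 = 27.16
  Ethics module 87 × 0.3 = 26.1
  Skills demo 51 × 0.25 = 12.75
Sum = 81.21
Bonus points: 81.21 + 3 = 84.21
84.21 is ≥ 65 and < 87 → Proficient

Proficient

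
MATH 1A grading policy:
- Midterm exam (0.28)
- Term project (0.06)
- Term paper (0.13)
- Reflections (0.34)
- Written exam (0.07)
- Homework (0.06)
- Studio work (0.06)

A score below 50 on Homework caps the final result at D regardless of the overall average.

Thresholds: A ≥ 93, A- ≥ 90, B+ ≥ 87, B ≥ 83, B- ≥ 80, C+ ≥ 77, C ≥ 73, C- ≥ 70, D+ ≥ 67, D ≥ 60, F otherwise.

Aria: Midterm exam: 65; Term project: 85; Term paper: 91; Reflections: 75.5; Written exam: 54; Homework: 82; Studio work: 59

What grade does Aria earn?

Homework score 82 ≥ 50: minimum met.
Weighted total:
  Midterm exam 65 × 0.28 = 18.2
  Term project 85 × 0.06 = 5.1
  Term paper 91 × 0.13 = 11.83
  Reflections 75.5 × 0.34 = 25.67
  Written exam 54 × 0.07 = 3.78
  Homework 82 × 0.06 = 4.92
  Studio work 59 × 0.06 = 3.54
Sum = 73.04
73.04 is ≥ 73 and < 77 → C

C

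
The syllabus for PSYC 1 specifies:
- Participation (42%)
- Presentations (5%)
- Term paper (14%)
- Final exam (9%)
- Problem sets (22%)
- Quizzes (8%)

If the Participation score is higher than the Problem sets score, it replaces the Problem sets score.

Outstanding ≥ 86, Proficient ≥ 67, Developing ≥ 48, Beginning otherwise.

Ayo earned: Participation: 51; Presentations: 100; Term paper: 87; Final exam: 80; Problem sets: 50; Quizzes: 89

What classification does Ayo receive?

Participation (51) > Problem sets (50), so Problem sets counts as 51.
Weighted total:
  Participation 51 × 0.42 = 21.42
  Presentations 100 × 0.05 = 5
  Term paper 87 × 0.14 = 12.18
  Final exam 80 × 0.09 = 7.2
  Problem sets 51 × 0.22 = 11.22
  Quizzes 89 × 0.08 = 7.12
Sum = 64.14
64.14 is ≥ 48 and < 67 → Developing

Developing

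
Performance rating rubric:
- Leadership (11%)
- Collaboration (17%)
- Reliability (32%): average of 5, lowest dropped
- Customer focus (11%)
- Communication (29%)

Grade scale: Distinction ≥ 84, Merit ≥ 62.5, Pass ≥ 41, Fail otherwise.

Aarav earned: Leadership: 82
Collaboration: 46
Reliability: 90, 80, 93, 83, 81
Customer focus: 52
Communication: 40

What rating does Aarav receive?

Pass

Reliability: drop 80 → average of remaining 4 = 347/4 = 86.75
Weighted total:
  Leadership 82 × 0.11 = 9.02
  Collaboration 46 × 0.17 = 7.82
  Reliability 86.75 × 0.32 = 27.76
  Customer focus 52 × 0.11 = 5.72
  Communication 40 × 0.29 = 11.6
Sum = 61.92
61.92 is ≥ 41 and < 62.5 → Pass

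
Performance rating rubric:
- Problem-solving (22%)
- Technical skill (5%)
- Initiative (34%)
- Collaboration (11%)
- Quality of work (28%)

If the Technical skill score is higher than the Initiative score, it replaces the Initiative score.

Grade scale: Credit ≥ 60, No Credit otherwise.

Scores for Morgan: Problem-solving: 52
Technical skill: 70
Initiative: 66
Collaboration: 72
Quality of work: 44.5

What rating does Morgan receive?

Technical skill (70) > Initiative (66), so Initiative counts as 70.
Weighted total:
  Problem-solving 52 × 0.22 = 11.44
  Technical skill 70 × 0.05 = 3.5
  Initiative 70 × 0.34 = 23.8
  Collaboration 72 × 0.11 = 7.92
  Quality of work 44.5 × 0.28 = 12.46
Sum = 59.12
59.12 < 60 → No Credit

No Credit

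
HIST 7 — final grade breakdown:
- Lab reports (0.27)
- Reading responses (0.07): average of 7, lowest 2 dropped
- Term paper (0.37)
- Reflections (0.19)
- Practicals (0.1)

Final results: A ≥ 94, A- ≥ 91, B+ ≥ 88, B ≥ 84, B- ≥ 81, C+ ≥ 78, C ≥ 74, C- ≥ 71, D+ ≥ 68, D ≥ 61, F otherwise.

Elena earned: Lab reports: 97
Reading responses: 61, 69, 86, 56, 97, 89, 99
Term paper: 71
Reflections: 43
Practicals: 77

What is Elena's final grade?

C

Reading responses: drop 56, 61 → average of remaining 5 = 440/5 = 88
Weighted total:
  Lab reports 97 × 0.27 = 26.19
  Reading responses 88 × 0.07 = 6.16
  Term paper 71 × 0.37 = 26.27
  Reflections 43 × 0.19 = 8.17
  Practicals 77 × 0.1 = 7.7
Sum = 74.49
74.49 is ≥ 74 and < 78 → C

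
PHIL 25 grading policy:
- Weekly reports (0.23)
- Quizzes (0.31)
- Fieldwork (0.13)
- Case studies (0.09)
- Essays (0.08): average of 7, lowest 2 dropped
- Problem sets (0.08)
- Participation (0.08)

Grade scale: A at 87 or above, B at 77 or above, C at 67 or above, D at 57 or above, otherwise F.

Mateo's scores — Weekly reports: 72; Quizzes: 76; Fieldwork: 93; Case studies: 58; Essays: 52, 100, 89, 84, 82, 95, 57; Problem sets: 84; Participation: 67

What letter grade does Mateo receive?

C

Essays: drop 52, 57 → average of remaining 5 = 450/5 = 90
Weighted total:
  Weekly reports 72 × 0.23 = 16.56
  Quizzes 76 × 0.31 = 23.56
  Fieldwork 93 × 0.13 = 12.09
  Case studies 58 × 0.09 = 5.22
  Essays 90 × 0.08 = 7.2
  Problem sets 84 × 0.08 = 6.72
  Participation 67 × 0.08 = 5.36
Sum = 76.71
76.71 is ≥ 67 and < 77 → C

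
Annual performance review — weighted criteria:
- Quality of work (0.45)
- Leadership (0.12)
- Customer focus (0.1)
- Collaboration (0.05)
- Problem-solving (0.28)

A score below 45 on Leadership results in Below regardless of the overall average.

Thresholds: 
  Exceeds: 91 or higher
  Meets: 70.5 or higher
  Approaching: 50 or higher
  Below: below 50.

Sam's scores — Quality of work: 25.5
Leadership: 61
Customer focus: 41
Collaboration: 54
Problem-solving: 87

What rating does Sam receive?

Leadership score 61 ≥ 45: minimum met.
Weighted total:
  Quality of work 25.5 × 0.45 = 11.475
  Leadership 61 × 0.12 = 7.32
  Customer focus 41 × 0.1 = 4.1
  Collaboration 54 × 0.05 = 2.7
  Problem-solving 87 × 0.28 = 24.36
Sum = 49.955
49.955 < 50 → Below

Below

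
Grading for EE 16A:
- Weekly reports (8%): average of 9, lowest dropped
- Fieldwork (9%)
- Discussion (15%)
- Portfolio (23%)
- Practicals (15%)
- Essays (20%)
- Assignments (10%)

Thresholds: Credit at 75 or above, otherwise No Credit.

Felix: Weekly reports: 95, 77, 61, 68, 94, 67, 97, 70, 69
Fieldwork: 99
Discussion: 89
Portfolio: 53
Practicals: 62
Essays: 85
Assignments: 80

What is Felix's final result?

Weekly reports: drop 61 → average of remaining 8 = 637/8 = 79.625
Weighted total:
  Weekly reports 79.625 × 0.08 = 6.37
  Fieldwork 99 × 0.09 = 8.91
  Discussion 89 × 0.15 = 13.35
  Portfolio 53 × 0.23 = 12.19
  Practicals 62 × 0.15 = 9.3
  Essays 85 × 0.2 = 17
  Assignments 80 × 0.1 = 8
Sum = 75.12
75.12 ≥ 75 → Credit

Credit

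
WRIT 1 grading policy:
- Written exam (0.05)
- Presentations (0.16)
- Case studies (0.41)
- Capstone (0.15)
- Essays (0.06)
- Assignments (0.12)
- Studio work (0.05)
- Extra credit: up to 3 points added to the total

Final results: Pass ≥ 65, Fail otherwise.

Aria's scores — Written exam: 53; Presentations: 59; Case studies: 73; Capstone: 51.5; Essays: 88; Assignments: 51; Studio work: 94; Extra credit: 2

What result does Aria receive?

Pass

Weighted total:
  Written exam 53 × 0.05 = 2.65
  Presentations 59 × 0.16 = 9.44
  Case studies 73 × 0.41 = 29.93
  Capstone 51.5 × 0.15 = 7.725
  Essays 88 × 0.06 = 5.28
  Assignments 51 × 0.12 = 6.12
  Studio work 94 × 0.05 = 4.7
Sum = 65.845
Extra credit: 65.845 + 2 = 67.845
67.845 ≥ 65 → Pass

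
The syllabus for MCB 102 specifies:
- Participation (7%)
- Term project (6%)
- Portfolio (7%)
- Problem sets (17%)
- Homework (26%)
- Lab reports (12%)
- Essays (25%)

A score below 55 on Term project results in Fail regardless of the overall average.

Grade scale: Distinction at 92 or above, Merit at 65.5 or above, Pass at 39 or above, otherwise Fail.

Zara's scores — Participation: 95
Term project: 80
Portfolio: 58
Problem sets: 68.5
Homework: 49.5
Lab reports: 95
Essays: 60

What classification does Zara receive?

Merit

Term project score 80 ≥ 55: minimum met.
Weighted total:
  Participation 95 × 0.07 = 6.65
  Term project 80 × 0.06 = 4.8
  Portfolio 58 × 0.07 = 4.06
  Problem sets 68.5 × 0.17 = 11.645
  Homework 49.5 × 0.26 = 12.87
  Lab reports 95 × 0.12 = 11.4
  Essays 60 × 0.25 = 15
Sum = 66.425
66.425 is ≥ 65.5 and < 92 → Merit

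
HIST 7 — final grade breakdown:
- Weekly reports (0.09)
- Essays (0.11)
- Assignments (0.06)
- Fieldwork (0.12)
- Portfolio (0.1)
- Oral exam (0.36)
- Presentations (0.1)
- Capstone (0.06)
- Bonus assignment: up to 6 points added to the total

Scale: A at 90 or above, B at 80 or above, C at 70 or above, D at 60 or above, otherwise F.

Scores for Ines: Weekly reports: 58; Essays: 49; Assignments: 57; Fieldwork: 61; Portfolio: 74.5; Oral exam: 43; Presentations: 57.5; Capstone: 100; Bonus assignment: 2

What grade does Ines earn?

Weighted total:
  Weekly reports 58 × 0.09 = 5.22
  Essays 49 × 0.11 = 5.39
  Assignments 57 × 0.06 = 3.42
  Fieldwork 61 × 0.12 = 7.32
  Portfolio 74.5 × 0.1 = 7.45
  Oral exam 43 × 0.36 = 15.48
  Presentations 57.5 × 0.1 = 5.75
  Capstone 100 × 0.06 = 6
Sum = 56.03
Bonus assignment: 56.03 + 2 = 58.03
58.03 < 60 → F

F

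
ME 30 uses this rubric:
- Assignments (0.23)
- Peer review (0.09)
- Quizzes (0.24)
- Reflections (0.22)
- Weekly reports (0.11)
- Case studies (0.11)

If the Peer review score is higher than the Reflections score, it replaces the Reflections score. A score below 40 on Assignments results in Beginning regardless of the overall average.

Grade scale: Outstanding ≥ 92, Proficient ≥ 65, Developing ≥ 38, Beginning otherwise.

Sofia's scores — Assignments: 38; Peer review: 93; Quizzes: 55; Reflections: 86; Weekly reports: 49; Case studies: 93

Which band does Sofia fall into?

Beginning

Peer review (93) > Reflections (86), so Reflections counts as 93.
Assignments score 38 < 40: minimum not met.
Weighted total:
  Assignments 38 × 0.23 = 8.74
  Peer review 93 × 0.09 = 8.37
  Quizzes 55 × 0.24 = 13.2
  Reflections 93 × 0.22 = 20.46
  Weekly reports 49 × 0.11 = 5.39
  Case studies 93 × 0.11 = 10.23
Sum = 66.39
Because the Assignments minimum was not met, the result is Beginning.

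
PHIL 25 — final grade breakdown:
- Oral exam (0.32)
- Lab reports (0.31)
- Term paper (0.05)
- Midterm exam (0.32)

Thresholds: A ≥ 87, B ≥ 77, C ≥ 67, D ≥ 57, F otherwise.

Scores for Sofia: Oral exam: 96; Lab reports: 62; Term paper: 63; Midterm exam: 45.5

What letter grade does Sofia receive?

Weighted total:
  Oral exam 96 × 0.32 = 30.72
  Lab reports 62 × 0.31 = 19.22
  Term paper 63 × 0.05 = 3.15
  Midterm exam 45.5 × 0.32 = 14.56
Sum = 67.65
67.65 is ≥ 67 and < 77 → C

C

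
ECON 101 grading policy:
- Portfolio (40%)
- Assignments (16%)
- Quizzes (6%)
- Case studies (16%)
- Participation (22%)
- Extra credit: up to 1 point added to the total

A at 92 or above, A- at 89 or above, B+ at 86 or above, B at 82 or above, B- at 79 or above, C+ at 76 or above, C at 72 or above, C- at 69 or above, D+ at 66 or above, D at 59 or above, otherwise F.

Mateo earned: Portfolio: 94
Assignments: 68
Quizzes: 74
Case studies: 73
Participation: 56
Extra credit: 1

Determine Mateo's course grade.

Weighted total:
  Portfolio 94 × 0.4 = 37.6
  Assignments 68 × 0.16 = 10.88
  Quizzes 74 × 0.06 = 4.44
  Case studies 73 × 0.16 = 11.68
  Participation 56 × 0.22 = 12.32
Sum = 76.92
Extra credit: 76.92 + 1 = 77.92
77.92 is ≥ 76 and < 79 → C+

C+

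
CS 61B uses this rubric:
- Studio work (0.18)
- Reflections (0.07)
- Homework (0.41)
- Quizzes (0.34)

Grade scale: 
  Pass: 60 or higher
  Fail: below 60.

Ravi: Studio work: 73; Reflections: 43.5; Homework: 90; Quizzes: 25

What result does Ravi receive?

Pass

Weighted total:
  Studio work 73 × 0.18 = 13.14
  Reflections 43.5 × 0.07 = 3.045
  Homework 90 × 0.41 = 36.9
  Quizzes 25 × 0.34 = 8.5
Sum = 61.585
61.585 ≥ 60 → Pass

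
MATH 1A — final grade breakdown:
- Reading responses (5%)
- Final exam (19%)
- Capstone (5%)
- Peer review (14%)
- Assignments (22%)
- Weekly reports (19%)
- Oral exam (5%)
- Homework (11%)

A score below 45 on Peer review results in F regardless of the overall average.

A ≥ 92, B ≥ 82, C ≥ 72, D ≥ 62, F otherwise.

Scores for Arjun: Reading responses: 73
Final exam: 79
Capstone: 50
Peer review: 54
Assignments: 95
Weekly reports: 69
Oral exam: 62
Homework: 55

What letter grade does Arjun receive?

Peer review score 54 ≥ 45: minimum met.
Weighted total:
  Reading responses 73 × 0.05 = 3.65
  Final exam 79 × 0.19 = 15.01
  Capstone 50 × 0.05 = 2.5
  Peer review 54 × 0.14 = 7.56
  Assignments 95 × 0.22 = 20.9
  Weekly reports 69 × 0.19 = 13.11
  Oral exam 62 × 0.05 = 3.1
  Homework 55 × 0.11 = 6.05
Sum = 71.88
71.88 is ≥ 62 and < 72 → D

D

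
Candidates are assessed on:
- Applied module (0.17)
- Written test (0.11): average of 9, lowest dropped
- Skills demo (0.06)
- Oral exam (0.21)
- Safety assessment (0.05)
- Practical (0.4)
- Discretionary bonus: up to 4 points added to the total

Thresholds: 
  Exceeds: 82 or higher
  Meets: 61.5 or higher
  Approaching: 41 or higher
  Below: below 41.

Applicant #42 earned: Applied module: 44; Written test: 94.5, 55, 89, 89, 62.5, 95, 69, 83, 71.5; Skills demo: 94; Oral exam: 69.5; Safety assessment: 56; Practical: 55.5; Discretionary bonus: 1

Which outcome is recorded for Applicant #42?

Written test: drop 55 → average of remaining 8 = 653.5/8 = 81.6875
Weighted total:
  Applied module 44 × 0.17 = 7.48
  Written test 81.6875 × 0.11 = 8.985625
  Skills demo 94 × 0.06 = 5.64
  Oral exam 69.5 × 0.21 = 14.595
  Safety assessment 56 × 0.05 = 2.8
  Practical 55.5 × 0.4 = 22.2
Sum = 61.700625
Discretionary bonus: 61.700625 + 1 = 62.700625
62.700625 is ≥ 61.5 and < 82 → Meets

Meets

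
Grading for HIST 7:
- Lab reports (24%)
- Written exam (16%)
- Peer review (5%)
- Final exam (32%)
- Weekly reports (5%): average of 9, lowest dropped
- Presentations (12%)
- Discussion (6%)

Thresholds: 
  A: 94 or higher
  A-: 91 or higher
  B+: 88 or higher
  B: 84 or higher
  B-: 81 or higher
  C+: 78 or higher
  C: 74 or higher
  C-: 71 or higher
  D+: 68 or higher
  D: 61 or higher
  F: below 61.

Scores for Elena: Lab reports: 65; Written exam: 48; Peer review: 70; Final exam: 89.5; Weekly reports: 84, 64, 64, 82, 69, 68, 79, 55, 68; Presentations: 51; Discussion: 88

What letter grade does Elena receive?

D+

Weekly reports: drop 55 → average of remaining 8 = 578/8 = 72.25
Weighted total:
  Lab reports 65 × 0.24 = 15.6
  Written exam 48 × 0.16 = 7.68
  Peer review 70 × 0.05 = 3.5
  Final exam 89.5 × 0.32 = 28.64
  Weekly reports 72.25 × 0.05 = 3.6125
  Presentations 51 × 0.12 = 6.12
  Discussion 88 × 0.06 = 5.28
Sum = 70.4325
70.4325 is ≥ 68 and < 71 → D+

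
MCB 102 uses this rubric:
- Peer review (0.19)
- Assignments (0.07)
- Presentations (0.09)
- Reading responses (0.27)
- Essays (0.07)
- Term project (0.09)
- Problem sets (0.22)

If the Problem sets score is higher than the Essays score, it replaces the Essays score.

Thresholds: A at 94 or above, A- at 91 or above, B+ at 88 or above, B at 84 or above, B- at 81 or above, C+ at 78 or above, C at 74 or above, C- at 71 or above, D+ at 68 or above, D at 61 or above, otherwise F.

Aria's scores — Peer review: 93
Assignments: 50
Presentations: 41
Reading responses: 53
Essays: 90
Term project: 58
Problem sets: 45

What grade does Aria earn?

F

Problem sets (45) ≤ Essays (90), so Essays stays at 90.
Weighted total:
  Peer review 93 × 0.19 = 17.67
  Assignments 50 × 0.07 = 3.5
  Presentations 41 × 0.09 = 3.69
  Reading responses 53 × 0.27 = 14.31
  Essays 90 × 0.07 = 6.3
  Term project 58 × 0.09 = 5.22
  Problem sets 45 × 0.22 = 9.9
Sum = 60.59
60.59 < 61 → F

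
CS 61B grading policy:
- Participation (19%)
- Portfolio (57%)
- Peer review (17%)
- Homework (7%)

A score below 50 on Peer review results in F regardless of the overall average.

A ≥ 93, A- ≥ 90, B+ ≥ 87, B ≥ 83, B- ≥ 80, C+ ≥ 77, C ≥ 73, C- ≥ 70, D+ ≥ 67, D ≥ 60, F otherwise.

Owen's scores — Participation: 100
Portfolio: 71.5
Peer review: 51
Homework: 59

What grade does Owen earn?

Peer review score 51 ≥ 50: minimum met.
Weighted total:
  Participation 100 × 0.19 = 19
  Portfolio 71.5 × 0.57 = 40.755
  Peer review 51 × 0.17 = 8.67
  Homework 59 × 0.07 = 4.13
Sum = 72.555
72.555 is ≥ 70 and < 73 → C-

C-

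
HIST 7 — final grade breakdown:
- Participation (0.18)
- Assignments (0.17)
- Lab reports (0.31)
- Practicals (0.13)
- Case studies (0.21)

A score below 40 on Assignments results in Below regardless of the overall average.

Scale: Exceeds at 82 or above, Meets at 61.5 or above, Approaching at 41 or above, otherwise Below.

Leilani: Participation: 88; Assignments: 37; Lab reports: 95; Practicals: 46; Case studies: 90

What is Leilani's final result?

Assignments score 37 < 40: minimum not met.
Weighted total:
  Participation 88 × 0.18 = 15.84
  Assignments 37 × 0.17 = 6.29
  Lab reports 95 × 0.31 = 29.45
  Practicals 46 × 0.13 = 5.98
  Case studies 90 × 0.21 = 18.9
Sum = 76.46
Because the Assignments minimum was not met, the result is Below.

Below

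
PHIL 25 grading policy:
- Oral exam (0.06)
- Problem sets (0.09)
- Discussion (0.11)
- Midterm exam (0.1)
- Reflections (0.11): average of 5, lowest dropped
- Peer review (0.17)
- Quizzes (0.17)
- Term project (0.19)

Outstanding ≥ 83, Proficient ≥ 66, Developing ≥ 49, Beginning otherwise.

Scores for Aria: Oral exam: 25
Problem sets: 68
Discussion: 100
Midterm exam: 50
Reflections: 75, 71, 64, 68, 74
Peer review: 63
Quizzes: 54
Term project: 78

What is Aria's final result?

Proficient

Reflections: drop 64 → average of remaining 4 = 288/4 = 72
Weighted total:
  Oral exam 25 × 0.06 = 1.5
  Problem sets 68 × 0.09 = 6.12
  Discussion 100 × 0.11 = 11
  Midterm exam 50 × 0.1 = 5
  Reflections 72 × 0.11 = 7.92
  Peer review 63 × 0.17 = 10.71
  Quizzes 54 × 0.17 = 9.18
  Term project 78 × 0.19 = 14.82
Sum = 66.25
66.25 is ≥ 66 and < 83 → Proficient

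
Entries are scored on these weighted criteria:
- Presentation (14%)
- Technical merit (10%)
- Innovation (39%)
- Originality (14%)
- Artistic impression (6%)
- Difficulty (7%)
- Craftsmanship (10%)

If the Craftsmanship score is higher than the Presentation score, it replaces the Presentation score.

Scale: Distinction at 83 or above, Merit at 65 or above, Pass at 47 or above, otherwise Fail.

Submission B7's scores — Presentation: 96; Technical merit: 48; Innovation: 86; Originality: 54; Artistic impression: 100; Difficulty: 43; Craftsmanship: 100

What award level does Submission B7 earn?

Craftsmanship (100) > Presentation (96), so Presentation counts as 100.
Weighted total:
  Presentation 100 × 0.14 = 14
  Technical merit 48 × 0.1 = 4.8
  Innovation 86 × 0.39 = 33.54
  Originality 54 × 0.14 = 7.56
  Artistic impression 100 × 0.06 = 6
  Difficulty 43 × 0.07 = 3.01
  Craftsmanship 100 × 0.1 = 10
Sum = 78.91
78.91 is ≥ 65 and < 83 → Merit

Merit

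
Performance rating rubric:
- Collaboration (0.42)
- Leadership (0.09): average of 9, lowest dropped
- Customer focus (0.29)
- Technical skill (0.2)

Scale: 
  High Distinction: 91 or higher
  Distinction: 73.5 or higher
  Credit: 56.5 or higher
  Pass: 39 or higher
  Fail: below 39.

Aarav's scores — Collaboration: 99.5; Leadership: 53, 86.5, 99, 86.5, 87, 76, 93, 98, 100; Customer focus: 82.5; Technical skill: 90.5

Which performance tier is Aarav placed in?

Leadership: drop 53 → average of remaining 8 = 726/8 = 90.75
Weighted total:
  Collaboration 99.5 × 0.42 = 41.79
  Leadership 90.75 × 0.09 = 8.1675
  Customer focus 82.5 × 0.29 = 23.925
  Technical skill 90.5 × 0.2 = 18.1
Sum = 91.9825
91.9825 ≥ 91 → High Distinction

High Distinction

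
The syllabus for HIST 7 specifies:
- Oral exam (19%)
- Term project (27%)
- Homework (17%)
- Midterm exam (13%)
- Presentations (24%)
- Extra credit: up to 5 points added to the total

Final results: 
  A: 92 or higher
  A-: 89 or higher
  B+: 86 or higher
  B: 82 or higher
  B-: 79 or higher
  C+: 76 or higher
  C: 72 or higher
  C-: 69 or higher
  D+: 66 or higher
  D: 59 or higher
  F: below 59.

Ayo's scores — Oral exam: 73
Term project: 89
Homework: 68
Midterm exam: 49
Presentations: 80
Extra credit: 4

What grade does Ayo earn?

Weighted total:
  Oral exam 73 × 0.19 = 13.87
  Term project 89 × 0.27 = 24.03
  Homework 68 × 0.17 = 11.56
  Midterm exam 49 × 0.13 = 6.37
  Presentations 80 × 0.24 = 19.2
Sum = 75.03
Extra credit: 75.03 + 4 = 79.03
79.03 is ≥ 79 and < 82 → B-

B-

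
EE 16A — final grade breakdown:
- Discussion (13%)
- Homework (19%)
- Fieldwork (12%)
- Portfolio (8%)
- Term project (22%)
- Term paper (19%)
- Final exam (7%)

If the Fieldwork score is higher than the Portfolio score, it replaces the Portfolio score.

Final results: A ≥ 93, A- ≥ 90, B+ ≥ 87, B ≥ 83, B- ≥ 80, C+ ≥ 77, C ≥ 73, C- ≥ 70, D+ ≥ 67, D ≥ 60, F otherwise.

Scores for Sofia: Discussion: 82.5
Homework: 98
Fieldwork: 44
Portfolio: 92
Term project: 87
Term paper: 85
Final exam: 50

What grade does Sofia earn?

B-

Fieldwork (44) ≤ Portfolio (92), so Portfolio stays at 92.
Weighted total:
  Discussion 82.5 × 0.13 = 10.725
  Homework 98 × 0.19 = 18.62
  Fieldwork 44 × 0.12 = 5.28
  Portfolio 92 × 0.08 = 7.36
  Term project 87 × 0.22 = 19.14
  Term paper 85 × 0.19 = 16.15
  Final exam 50 × 0.07 = 3.5
Sum = 80.775
80.775 is ≥ 80 and < 83 → B-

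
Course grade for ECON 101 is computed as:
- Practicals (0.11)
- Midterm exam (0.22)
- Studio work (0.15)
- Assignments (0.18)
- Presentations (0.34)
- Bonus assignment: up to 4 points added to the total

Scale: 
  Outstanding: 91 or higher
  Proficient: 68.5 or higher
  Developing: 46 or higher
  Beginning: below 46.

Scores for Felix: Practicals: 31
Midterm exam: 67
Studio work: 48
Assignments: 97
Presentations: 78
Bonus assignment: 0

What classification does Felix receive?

Proficient

Weighted total:
  Practicals 31 × 0.11 = 3.41
  Midterm exam 67 × 0.22 = 14.74
  Studio work 48 × 0.15 = 7.2
  Assignments 97 × 0.18 = 17.46
  Presentations 78 × 0.34 = 26.52
Sum = 69.33
Bonus assignment: 69.33 + 0 = 69.33
69.33 is ≥ 68.5 and < 91 → Proficient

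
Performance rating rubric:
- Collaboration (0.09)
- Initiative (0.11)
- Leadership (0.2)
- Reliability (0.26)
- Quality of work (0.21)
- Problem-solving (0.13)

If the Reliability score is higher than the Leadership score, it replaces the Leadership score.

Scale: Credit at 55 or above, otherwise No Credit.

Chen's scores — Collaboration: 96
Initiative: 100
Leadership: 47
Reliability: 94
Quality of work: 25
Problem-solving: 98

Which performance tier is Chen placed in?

Reliability (94) > Leadership (47), so Leadership counts as 94.
Weighted total:
  Collaboration 96 × 0.09 = 8.64
  Initiative 100 × 0.11 = 11
  Leadership 94 × 0.2 = 18.8
  Reliability 94 × 0.26 = 24.44
  Quality of work 25 × 0.21 = 5.25
  Problem-solving 98 × 0.13 = 12.74
Sum = 80.87
80.87 ≥ 55 → Credit

Credit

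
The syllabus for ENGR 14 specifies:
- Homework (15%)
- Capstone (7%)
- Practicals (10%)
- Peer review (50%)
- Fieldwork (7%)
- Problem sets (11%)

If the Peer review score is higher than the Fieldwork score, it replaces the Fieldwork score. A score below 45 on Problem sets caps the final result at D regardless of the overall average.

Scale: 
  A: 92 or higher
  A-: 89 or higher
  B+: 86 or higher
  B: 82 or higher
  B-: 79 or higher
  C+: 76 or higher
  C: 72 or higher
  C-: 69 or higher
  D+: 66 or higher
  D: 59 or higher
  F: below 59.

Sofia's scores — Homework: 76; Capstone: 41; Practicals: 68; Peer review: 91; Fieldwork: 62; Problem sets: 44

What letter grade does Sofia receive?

D

Peer review (91) > Fieldwork (62), so Fieldwork counts as 91.
Problem sets score 44 < 45: minimum not met.
Weighted total:
  Homework 76 × 0.15 = 11.4
  Capstone 41 × 0.07 = 2.87
  Practicals 68 × 0.1 = 6.8
  Peer review 91 × 0.5 = 45.5
  Fieldwork 91 × 0.07 = 6.37
  Problem sets 44 × 0.11 = 4.84
Sum = 77.78
77.78 would be C+; cap at D applies → D.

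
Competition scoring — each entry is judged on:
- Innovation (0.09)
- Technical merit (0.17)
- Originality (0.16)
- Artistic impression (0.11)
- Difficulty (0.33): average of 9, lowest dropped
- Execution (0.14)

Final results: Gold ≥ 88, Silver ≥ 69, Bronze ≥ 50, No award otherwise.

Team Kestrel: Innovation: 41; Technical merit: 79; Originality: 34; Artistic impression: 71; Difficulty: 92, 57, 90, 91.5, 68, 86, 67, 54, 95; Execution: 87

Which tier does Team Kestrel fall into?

Silver

Difficulty: drop 54 → average of remaining 8 = 646.5/8 = 80.8125
Weighted total:
  Innovation 41 × 0.09 = 3.69
  Technical merit 79 × 0.17 = 13.43
  Originality 34 × 0.16 = 5.44
  Artistic impression 71 × 0.11 = 7.81
  Difficulty 80.8125 × 0.33 = 26.668125
  Execution 87 × 0.14 = 12.18
Sum = 69.218125
69.218125 is ≥ 69 and < 88 → Silver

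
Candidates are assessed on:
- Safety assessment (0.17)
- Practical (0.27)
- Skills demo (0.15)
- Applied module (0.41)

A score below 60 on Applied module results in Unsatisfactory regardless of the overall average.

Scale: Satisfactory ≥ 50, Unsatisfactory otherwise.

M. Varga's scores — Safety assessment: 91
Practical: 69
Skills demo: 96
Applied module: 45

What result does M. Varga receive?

Applied module score 45 < 60: minimum not met.
Weighted total:
  Safety assessment 91 × 0.17 = 15.47
  Practical 69 × 0.27 = 18.63
  Skills demo 96 × 0.15 = 14.4
  Applied module 45 × 0.41 = 18.45
Sum = 66.95
Because the Applied module minimum was not met, the result is Unsatisfactory.

Unsatisfactory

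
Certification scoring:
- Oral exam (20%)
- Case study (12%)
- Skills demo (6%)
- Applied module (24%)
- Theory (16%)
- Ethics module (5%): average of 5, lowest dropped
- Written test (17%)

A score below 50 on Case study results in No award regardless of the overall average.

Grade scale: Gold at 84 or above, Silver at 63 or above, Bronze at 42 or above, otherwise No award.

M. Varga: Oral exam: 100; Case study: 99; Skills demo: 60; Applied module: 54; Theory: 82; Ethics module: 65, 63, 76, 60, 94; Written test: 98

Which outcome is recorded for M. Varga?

Ethics module: drop 60 → average of remaining 4 = 298/4 = 74.5
Case study score 99 ≥ 50: minimum met.
Weighted total:
  Oral exam 100 × 0.2 = 20
  Case study 99 × 0.12 = 11.88
  Skills demo 60 × 0.06 = 3.6
  Applied module 54 × 0.24 = 12.96
  Theory 82 × 0.16 = 13.12
  Ethics module 74.5 × 0.05 = 3.725
  Written test 98 × 0.17 = 16.66
Sum = 81.945
81.945 is ≥ 63 and < 84 → Silver

Silver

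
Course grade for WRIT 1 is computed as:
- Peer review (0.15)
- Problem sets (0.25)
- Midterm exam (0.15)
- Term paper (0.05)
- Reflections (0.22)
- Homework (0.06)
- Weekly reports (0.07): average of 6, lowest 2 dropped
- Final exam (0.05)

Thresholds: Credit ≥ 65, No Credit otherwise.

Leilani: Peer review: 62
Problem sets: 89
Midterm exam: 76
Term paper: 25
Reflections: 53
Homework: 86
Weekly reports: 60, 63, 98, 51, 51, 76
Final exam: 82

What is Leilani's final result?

Weekly reports: drop 51, 51 → average of remaining 4 = 297/4 = 74.25
Weighted total:
  Peer review 62 × 0.15 = 9.3
  Problem sets 89 × 0.25 = 22.25
  Midterm exam 76 × 0.15 = 11.4
  Term paper 25 × 0.05 = 1.25
  Reflections 53 × 0.22 = 11.66
  Homework 86 × 0.06 = 5.16
  Weekly reports 74.25 × 0.07 = 5.1975
  Final exam 82 × 0.05 = 4.1
Sum = 70.3175
70.3175 ≥ 65 → Credit

Credit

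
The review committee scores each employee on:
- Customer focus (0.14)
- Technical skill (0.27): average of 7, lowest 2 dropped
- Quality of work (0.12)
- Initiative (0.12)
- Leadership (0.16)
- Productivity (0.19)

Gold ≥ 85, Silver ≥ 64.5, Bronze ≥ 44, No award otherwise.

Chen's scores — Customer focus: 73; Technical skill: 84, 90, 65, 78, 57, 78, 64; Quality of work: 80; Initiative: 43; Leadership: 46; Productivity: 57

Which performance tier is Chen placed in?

Technical skill: drop 57, 64 → average of remaining 5 = 395/5 = 79
Weighted total:
  Customer focus 73 × 0.14 = 10.22
  Technical skill 79 × 0.27 = 21.33
  Quality of work 80 × 0.12 = 9.6
  Initiative 43 × 0.12 = 5.16
  Leadership 46 × 0.16 = 7.36
  Productivity 57 × 0.19 = 10.83
Sum = 64.5
64.5 is ≥ 64.5 and < 85 → Silver

Silver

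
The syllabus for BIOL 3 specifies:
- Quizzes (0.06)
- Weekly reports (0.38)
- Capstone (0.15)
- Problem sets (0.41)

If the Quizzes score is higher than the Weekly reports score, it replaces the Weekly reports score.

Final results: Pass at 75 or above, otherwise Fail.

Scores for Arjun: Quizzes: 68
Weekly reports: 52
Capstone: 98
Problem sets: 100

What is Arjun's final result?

Quizzes (68) > Weekly reports (52), so Weekly reports counts as 68.
Weighted total:
  Quizzes 68 × 0.06 = 4.08
  Weekly reports 68 × 0.38 = 25.84
  Capstone 98 × 0.15 = 14.7
  Problem sets 100 × 0.41 = 41
Sum = 85.62
85.62 ≥ 75 → Pass

Pass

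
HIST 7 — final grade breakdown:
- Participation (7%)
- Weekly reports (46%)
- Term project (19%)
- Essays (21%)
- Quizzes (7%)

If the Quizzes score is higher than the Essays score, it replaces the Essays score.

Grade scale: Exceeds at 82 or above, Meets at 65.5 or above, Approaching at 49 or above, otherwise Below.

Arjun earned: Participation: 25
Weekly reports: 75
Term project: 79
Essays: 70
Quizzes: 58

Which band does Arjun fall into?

Quizzes (58) ≤ Essays (70), so Essays stays at 70.
Weighted total:
  Participation 25 × 0.07 = 1.75
  Weekly reports 75 × 0.46 = 34.5
  Term project 79 × 0.19 = 15.01
  Essays 70 × 0.21 = 14.7
  Quizzes 58 × 0.07 = 4.06
Sum = 70.02
70.02 is ≥ 65.5 and < 82 → Meets

Meets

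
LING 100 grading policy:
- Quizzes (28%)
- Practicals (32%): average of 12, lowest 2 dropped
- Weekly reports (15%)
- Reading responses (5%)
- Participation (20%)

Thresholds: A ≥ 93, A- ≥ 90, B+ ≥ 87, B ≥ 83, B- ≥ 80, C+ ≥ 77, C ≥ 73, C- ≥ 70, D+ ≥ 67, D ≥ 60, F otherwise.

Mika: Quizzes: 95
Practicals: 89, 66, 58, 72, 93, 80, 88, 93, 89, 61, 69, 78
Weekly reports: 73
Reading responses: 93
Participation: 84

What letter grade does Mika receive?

B

Practicals: drop 58, 61 → average of remaining 10 = 817/10 = 81.7
Weighted total:
  Quizzes 95 × 0.28 = 26.6
  Practicals 81.7 × 0.32 = 26.144
  Weekly reports 73 × 0.15 = 10.95
  Reading responses 93 × 0.05 = 4.65
  Participation 84 × 0.2 = 16.8
Sum = 85.144
85.144 is ≥ 83 and < 87 → B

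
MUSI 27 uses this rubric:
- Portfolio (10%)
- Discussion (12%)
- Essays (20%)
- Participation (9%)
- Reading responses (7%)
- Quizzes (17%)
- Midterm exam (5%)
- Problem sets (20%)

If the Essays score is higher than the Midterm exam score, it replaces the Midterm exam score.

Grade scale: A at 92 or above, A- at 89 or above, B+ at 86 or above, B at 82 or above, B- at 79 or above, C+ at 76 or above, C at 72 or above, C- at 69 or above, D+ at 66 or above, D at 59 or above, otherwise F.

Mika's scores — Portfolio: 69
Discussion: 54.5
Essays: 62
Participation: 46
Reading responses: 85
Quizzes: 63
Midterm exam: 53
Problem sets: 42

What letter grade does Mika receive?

Essays (62) > Midterm exam (53), so Midterm exam counts as 62.
Weighted total:
  Portfolio 69 × 0.1 = 6.9
  Discussion 54.5 × 0.12 = 6.54
  Essays 62 × 0.2 = 12.4
  Participation 46 × 0.09 = 4.14
  Reading responses 85 × 0.07 = 5.95
  Quizzes 63 × 0.17 = 10.71
  Midterm exam 62 × 0.05 = 3.1
  Problem sets 42 × 0.2 = 8.4
Sum = 58.14
58.14 < 59 → F

F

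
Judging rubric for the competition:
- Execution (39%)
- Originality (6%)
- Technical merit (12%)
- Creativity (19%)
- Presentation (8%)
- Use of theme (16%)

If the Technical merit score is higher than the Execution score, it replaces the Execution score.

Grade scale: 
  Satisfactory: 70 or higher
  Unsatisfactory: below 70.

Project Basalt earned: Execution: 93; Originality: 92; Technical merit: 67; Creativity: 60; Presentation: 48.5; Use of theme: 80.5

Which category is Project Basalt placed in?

Technical merit (67) ≤ Execution (93), so Execution stays at 93.
Weighted total:
  Execution 93 × 0.39 = 36.27
  Originality 92 × 0.06 = 5.52
  Technical merit 67 × 0.12 = 8.04
  Creativity 60 × 0.19 = 11.4
  Presentation 48.5 × 0.08 = 3.88
  Use of theme 80.5 × 0.16 = 12.88
Sum = 77.99
77.99 ≥ 70 → Satisfactory

Satisfactory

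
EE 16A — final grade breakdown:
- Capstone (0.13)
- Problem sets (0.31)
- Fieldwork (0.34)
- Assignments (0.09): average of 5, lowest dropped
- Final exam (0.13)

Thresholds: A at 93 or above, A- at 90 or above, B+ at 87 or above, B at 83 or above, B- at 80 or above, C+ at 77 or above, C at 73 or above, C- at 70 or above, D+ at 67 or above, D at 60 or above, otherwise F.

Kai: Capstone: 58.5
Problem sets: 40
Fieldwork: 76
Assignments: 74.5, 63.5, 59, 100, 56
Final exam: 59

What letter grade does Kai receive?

D

Assignments: drop 56 → average of remaining 4 = 297/4 = 74.25
Weighted total:
  Capstone 58.5 × 0.13 = 7.605
  Problem sets 40 × 0.31 = 12.4
  Fieldwork 76 × 0.34 = 25.84
  Assignments 74.25 × 0.09 = 6.6825
  Final exam 59 × 0.13 = 7.67
Sum = 60.1975
60.1975 is ≥ 60 and < 67 → D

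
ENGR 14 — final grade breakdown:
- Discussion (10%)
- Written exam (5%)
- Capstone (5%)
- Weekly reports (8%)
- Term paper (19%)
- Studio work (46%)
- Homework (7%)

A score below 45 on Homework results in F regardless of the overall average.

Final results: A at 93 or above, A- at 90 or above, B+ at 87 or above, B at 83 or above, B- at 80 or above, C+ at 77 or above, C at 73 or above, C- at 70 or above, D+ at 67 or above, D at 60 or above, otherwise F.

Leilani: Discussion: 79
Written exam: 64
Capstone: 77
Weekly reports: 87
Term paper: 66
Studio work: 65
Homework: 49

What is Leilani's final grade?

Homework score 49 ≥ 45: minimum met.
Weighted total:
  Discussion 79 × 0.1 = 7.9
  Written exam 64 × 0.05 = 3.2
  Capstone 77 × 0.05 = 3.85
  Weekly reports 87 × 0.08 = 6.96
  Term paper 66 × 0.19 = 12.54
  Studio work 65 × 0.46 = 29.9
  Homework 49 × 0.07 = 3.43
Sum = 67.78
67.78 is ≥ 67 and < 70 → D+

D+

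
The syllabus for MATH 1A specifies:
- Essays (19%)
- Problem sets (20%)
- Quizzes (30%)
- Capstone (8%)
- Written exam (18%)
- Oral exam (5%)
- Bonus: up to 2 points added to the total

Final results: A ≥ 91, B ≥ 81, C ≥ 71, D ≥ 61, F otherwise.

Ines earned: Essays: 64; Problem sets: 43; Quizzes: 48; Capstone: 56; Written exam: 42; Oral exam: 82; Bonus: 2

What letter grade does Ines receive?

F

Weighted total:
  Essays 64 × 0.19 = 12.16
  Problem sets 43 × 0.2 = 8.6
  Quizzes 48 × 0.3 = 14.4
  Capstone 56 × 0.08 = 4.48
  Written exam 42 × 0.18 = 7.56
  Oral exam 82 × 0.05 = 4.1
Sum = 51.3
Bonus: 51.3 + 2 = 53.3
53.3 < 61 → F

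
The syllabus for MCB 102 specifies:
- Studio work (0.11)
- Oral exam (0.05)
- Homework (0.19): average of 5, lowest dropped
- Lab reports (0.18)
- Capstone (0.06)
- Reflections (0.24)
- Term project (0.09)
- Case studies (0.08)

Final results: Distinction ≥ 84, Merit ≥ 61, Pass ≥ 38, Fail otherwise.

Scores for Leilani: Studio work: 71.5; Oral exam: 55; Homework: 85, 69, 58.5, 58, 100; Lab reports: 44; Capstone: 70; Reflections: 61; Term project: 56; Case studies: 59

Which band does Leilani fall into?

Homework: drop 58 → average of remaining 4 = 312.5/4 = 78.125
Weighted total:
  Studio work 71.5 × 0.11 = 7.865
  Oral exam 55 × 0.05 = 2.75
  Homework 78.125 × 0.19 = 14.84375
  Lab reports 44 × 0.18 = 7.92
  Capstone 70 × 0.06 = 4.2
  Reflections 61 × 0.24 = 14.64
  Term project 56 × 0.09 = 5.04
  Case studies 59 × 0.08 = 4.72
Sum = 61.97875
61.97875 is ≥ 61 and < 84 → Merit

Merit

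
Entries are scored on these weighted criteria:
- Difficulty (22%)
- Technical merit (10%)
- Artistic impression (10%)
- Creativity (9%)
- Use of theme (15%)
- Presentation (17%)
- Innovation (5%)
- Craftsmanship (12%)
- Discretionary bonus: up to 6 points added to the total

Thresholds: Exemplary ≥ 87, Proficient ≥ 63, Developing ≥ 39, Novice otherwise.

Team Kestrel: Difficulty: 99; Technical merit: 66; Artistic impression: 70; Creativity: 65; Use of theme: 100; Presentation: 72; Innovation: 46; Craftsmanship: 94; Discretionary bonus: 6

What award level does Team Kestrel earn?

Exemplary

Weighted total:
  Difficulty 99 × 0.22 = 21.78
  Technical merit 66 × 0.1 = 6.6
  Artistic impression 70 × 0.1 = 7
  Creativity 65 × 0.09 = 5.85
  Use of theme 100 × 0.15 = 15
  Presentation 72 × 0.17 = 12.24
  Innovation 46 × 0.05 = 2.3
  Craftsmanship 94 × 0.12 = 11.28
Sum = 82.05
Discretionary bonus: 82.05 + 6 = 88.05
88.05 ≥ 87 → Exemplary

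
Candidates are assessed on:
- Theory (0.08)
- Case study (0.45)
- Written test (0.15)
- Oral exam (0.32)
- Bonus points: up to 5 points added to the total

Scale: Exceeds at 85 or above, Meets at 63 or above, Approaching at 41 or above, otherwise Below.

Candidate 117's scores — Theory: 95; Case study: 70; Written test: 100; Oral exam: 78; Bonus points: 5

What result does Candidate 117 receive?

Weighted total:
  Theory 95 × 0.08 = 7.6
  Case study 70 × 0.45 = 31.5
  Written test 100 × 0.15 = 15
  Oral exam 78 × 0.32 = 24.96
Sum = 79.06
Bonus points: 79.06 + 5 = 84.06
84.06 is ≥ 63 and < 85 → Meets

Meets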